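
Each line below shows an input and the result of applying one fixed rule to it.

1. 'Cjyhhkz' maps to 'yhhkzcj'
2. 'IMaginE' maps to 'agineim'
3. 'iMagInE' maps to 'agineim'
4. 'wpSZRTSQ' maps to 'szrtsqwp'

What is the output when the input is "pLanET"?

anetpl

The rule is to move the first 2 characters to the end (rotate left by 2), then convert every letter to lowercase.
Working it through for "pLanET": intermediate "anETpL", final "anetpl".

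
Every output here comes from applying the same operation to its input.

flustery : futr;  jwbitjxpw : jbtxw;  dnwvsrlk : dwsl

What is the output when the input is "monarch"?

mnrh

The rule is to keep every other character starting from the first (positions 1st, 3rd, 5th, ...).
So "monarch" becomes "mnrh".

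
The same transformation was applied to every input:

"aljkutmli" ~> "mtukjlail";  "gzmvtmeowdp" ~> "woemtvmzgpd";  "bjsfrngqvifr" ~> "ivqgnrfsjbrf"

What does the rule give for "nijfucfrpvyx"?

vprfcufjinxy

In each case the input is transformed by: reverse the string, then move the first 2 characters to the end (rotate left by 2).
On "nijfucfrpvyx": the first step gives "xyvprfcufjin", and the second then gives "vprfcufjinxy".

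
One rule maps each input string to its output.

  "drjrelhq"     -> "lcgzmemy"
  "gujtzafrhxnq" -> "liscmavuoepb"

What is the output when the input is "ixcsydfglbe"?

Looking at the pairs, the operation is to shift every letter 5 places backward in the alphabet (wrapping around), then reverse the string.
Applying both steps to "ixcsydfglbe": "dsxntyabgwz", then "zwgbaytnxsd".
(Check on "gujtzafrhxnq": → "bpeouvamcsil" → "liscmavuoepb" ✓)

zwgbaytnxsd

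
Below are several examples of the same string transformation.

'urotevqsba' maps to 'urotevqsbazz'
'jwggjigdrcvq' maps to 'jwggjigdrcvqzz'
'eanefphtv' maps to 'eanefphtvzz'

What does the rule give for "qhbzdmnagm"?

qhbzdmnagmzz

Each output is the input with this applied: append "zz".
"qhbzdmnagm" → "qhbzdmnagmzz".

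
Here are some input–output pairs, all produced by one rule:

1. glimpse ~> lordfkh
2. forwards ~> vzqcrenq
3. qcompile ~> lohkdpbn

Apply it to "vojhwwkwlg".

gvvjvkfuni

Each output is the input with this applied: move the first 3 characters to the end (rotate left by 3), then shift every letter 1 place backward in the alphabet (wrapping around).
Working it through for "vojhwwkwlg": intermediate "hwwkwlgvoj", final "gvvjvkfuni".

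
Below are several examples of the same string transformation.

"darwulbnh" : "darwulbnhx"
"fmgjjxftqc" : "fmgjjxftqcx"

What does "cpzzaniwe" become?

cpzzaniwex

Each output is the input with this applied: append "x".
For "cpzzaniwe" the result is "cpzzaniwex".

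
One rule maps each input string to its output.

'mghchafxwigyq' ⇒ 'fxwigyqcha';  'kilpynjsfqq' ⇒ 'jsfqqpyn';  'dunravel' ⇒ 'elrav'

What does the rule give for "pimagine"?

neagi

In each case the input is transformed by: delete the first 3 characters, then move the first 3 characters to the end (rotate left by 3).
"pimagine" → "agine" → "neagi".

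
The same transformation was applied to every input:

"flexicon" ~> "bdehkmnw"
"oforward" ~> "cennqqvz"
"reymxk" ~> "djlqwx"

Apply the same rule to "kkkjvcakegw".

Looking at the pairs, the operation is to shift every letter 1 place backward in the alphabet (wrapping around), then sort the characters into alphabetical order.
Applying both steps to "kkkjvcakegw": "jjjiubzjdfv", then "bdfijjjjuvz".

bdfijjjjuvz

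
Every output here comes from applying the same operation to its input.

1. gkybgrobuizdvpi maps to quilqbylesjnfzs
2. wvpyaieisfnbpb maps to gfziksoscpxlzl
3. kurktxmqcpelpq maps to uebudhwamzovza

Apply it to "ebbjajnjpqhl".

The rule is to shift every letter 10 places forward in the alphabet (wrapping around).
For "ebbjajnjpqhl" the result is "olltktxtzarv".

olltktxtzarv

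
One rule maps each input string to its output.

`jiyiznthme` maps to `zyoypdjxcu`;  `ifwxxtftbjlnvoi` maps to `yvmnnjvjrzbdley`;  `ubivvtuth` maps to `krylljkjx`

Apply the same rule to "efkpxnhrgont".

The pattern: shift every letter 10 places backward in the alphabet (wrapping around).
On "efkpxnhrgont" that produces "uvafndxhwedj".

uvafndxhwedj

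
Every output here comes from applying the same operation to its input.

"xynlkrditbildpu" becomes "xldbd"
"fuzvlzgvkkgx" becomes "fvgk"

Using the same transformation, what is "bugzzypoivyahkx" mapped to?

bzpvh

The pattern: keep one character in every 3, starting at position 1 (positions 1st, 4th, 7th, ...).
For "bugzzypoivyahkx" the result is "bzpvh".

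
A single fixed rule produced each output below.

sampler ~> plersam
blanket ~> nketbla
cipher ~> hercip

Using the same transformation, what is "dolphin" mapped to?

phindol

Looking at the pairs, the operation is to move the first 3 characters to the end (rotate left by 3).
Doing the same to "dolphin": "phindol".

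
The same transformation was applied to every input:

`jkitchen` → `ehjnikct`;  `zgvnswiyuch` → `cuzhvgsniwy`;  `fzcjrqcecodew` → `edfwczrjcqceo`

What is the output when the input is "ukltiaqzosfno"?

nfuolkitqaozs

What's happening: move the last 3 characters to the front (rotate right by 3), then swap each adjacent pair of characters (1↔2, 3↔4, ...).
"ukltiaqzosfno" → "nfuolkitqaozs".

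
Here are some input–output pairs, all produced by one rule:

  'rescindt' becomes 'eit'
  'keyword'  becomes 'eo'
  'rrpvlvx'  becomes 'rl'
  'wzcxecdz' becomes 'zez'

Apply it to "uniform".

What's happening: keep one character in every 3, starting at position 2 (positions 2nd, 5th, 8th, ...).
For "uniform" the result is "no".

no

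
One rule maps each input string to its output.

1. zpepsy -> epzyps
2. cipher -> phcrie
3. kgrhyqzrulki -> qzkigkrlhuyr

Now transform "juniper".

Looking at the pairs, the operation is to take characters alternately from the front and the back (1st, last, 2nd, 2nd-last, ...), then move the last 2 characters to the front (rotate right by 2).
Starting from "juniper": after the first operation, "jruenpi"; after the second, "pijruen".

pijruen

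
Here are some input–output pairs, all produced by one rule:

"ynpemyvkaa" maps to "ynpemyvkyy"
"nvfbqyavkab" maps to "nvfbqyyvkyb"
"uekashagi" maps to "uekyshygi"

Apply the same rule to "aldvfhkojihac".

yldvfhkojihyc

Each output is the input with this applied: replace every "a" with "y".
Doing the same to "aldvfhkojihac": "yldvfhkojihyc".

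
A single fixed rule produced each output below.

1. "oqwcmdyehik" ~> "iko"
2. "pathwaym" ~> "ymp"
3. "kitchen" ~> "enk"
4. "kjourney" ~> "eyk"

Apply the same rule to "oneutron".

Each output is the input with this applied: move the first character to the end, then keep only the last 3 characters.
On "oneutron": the first step gives "neutrono", and the second then gives "ono".

ono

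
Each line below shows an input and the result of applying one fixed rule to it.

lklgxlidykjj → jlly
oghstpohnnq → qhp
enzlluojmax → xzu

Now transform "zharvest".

ta

Each output is the input with this applied: move the last 3 characters to the front (rotate right by 3), then keep one character in every 3, starting at position 3 (positions 3rd, 6th, 9th, ...).
Starting from "zharvest": after the first operation, "estzharv"; after the second, "ta".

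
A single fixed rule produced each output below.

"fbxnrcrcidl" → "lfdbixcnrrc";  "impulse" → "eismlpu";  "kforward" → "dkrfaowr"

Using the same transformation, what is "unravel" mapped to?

luenvra

The pattern: reverse the string, then take characters alternately from the front and the back (1st, last, 2nd, 2nd-last, ...).
"unravel" → "levarnu" → "luenvra".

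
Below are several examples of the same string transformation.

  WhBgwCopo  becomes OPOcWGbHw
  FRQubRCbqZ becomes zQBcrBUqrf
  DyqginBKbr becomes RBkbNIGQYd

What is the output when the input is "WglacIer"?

REiCALGw

Looking at the pairs, the operation is to reverse the string, then flip the case of every letter.
On "WglacIer" that produces "REiCALGw".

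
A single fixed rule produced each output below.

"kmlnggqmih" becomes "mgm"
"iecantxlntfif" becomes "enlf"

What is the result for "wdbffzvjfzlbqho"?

dfjlh

What's happening: keep one character in every 3, starting at position 2 (positions 2nd, 5th, 8th, ...).
For "wdbffzvjfzlbqho" the result is "dfjlh".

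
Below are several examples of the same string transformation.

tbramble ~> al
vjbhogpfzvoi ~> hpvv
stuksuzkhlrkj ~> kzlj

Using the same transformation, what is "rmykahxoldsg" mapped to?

kxdr

Rule — move the first character to the end, then keep one character in every 3, starting at position 3 (positions 3rd, 6th, 9th, ...).
On "rmykahxoldsg": the first step gives "mykahxoldsgr", and the second then gives "kxdr".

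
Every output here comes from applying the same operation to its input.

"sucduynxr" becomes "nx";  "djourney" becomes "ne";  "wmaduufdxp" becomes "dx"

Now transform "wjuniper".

Each output is the input with this applied: move the last 3 characters to the front (rotate right by 3), then keep only the first 2 characters.
For "wjuniper", step one produces "perwjuni"; step two turns that into "pe".
(Check on "sucduynxr": → "nxrsucduy" → "nx" ✓)

pe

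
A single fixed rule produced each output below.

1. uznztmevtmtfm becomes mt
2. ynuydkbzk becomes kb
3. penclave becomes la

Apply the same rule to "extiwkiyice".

yi

What's happening: move the last 2 characters to the front (rotate right by 2), then keep only the last 2 characters.
Applying both steps to "extiwkiyice": "ceextiwkiyi", then "yi".
(Check on "uznztmevtmtfm": → "fmuznztmevtmt" → "mt" ✓)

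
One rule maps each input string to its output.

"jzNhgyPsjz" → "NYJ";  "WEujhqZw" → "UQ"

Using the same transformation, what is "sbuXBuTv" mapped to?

UU

In each case the input is transformed by: keep one character in every 3, starting at position 3 (positions 3rd, 6th, 9th, ...), then convert every letter to uppercase.
Working it through for "sbuXBuTv": intermediate "uu", final "UU".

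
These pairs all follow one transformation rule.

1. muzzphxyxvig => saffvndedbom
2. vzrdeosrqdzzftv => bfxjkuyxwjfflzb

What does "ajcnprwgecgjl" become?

Rule — shift every letter 6 places forward in the alphabet (wrapping around).
"ajcnprwgecgjl" → "gpitvxcmkimpr".

gpitvxcmkimpr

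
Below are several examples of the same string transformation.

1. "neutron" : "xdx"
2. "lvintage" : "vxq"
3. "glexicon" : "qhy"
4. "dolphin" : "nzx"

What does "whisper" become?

gcb

The rule is to shift every letter 10 places forward in the alphabet (wrapping around), then keep one character in every 3, starting at position 1 (positions 1st, 4th, 7th, ...).
On "whisper": the first step gives "grsczob", and the second then gives "gcb".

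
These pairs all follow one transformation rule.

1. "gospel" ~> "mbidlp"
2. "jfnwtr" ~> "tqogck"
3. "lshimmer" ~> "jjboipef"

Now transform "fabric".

Rule — shift every letter 3 places backward in the alphabet (wrapping around), then swap the front and back halves of the string.
On "fabric": the first step gives "cxyofz", and the second then gives "ofzcxy".
(Check on "gospel": → "dlpmbi" → "mbidlp" ✓)

ofzcxy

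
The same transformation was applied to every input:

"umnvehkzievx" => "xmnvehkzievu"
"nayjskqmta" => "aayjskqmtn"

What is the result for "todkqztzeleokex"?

xodkqztzeleoket

Looking at the pairs, the operation is to swap the first and last characters.
Doing the same to "todkqztzeleokex": "xodkqztzeleoket".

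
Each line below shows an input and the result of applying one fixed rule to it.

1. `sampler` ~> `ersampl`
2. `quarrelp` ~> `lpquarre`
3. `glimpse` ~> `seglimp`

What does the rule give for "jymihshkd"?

Rule — move the last 2 characters to the front (rotate right by 2).
So "jymihshkd" becomes "kdjymihsh".

kdjymihsh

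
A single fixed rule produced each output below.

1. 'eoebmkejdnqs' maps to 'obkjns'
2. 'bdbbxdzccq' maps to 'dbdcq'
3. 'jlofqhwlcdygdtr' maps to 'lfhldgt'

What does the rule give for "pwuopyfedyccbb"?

woyeycb

Rule — keep every other character starting from the second (positions 2nd, 4th, 6th, ...).
So "pwuopyfedyccbb" becomes "woyeycb".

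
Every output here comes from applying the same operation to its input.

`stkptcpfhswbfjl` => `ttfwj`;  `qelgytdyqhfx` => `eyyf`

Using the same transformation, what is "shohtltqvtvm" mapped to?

htqv

In each case the input is transformed by: keep one character in every 3, starting at position 2 (positions 2nd, 5th, 8th, ...).
Applying that to "shohtltqvtvm" gives "htqv".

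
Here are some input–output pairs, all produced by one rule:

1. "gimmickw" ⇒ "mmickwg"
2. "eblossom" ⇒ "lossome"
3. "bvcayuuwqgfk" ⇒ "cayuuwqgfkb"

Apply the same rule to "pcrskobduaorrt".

The rule is to move the first character to the end, then delete the first character.
For "pcrskobduaorrt" the result is "rskobduaorrtp".

rskobduaorrtp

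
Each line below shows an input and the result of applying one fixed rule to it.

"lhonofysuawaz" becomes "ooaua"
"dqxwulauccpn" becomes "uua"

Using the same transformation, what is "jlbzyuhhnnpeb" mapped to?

The transformation: swap each adjacent pair of characters (1↔2, 3↔4, ...), then keep only the vowels.
Doing the same to "jlbzyuhhnnpeb": "ue".
(Check on "dqxwulauccpn": → "qdwxluuaccnp" → "uua" ✓)

ue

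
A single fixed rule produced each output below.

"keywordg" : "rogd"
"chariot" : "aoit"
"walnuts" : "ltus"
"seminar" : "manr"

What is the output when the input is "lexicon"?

xocn

The transformation: swap each adjacent pair of characters (1↔2, 3↔4, ...), then keep only the last 4 characters.
On "lexicon": the first step gives "elixocn", and the second then gives "xocn".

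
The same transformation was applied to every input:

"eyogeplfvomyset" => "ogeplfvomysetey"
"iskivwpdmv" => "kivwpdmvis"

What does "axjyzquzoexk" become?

jyzquzoexkax

Rule — move the first 2 characters to the end (rotate left by 2).
Doing the same to "axjyzquzoexk": "jyzquzoexkax".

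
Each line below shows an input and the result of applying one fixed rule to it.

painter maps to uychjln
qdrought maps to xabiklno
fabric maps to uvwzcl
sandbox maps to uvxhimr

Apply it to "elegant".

uyyafhn

Each output is the input with this applied: sort the characters into alphabetical order, then shift every letter 6 places backward in the alphabet (wrapping around).
"elegant" → "uyyafhn".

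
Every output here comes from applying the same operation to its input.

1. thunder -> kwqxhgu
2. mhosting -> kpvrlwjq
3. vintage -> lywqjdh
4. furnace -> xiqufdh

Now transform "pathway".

dskwdzb

Each output is the input with this applied: shift every letter 3 places forward in the alphabet (wrapping around), then swap each adjacent pair of characters (1↔2, 3↔4, ...).
For "pathway", step one produces "sdwkzdb"; step two turns that into "dskwdzb".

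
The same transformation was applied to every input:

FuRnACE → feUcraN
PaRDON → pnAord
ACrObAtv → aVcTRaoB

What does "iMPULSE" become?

Iemsplu

Each output is the input with this applied: take characters alternately from the front and the back (1st, last, 2nd, 2nd-last, ...), then flip the case of every letter.
For "iMPULSE", step one produces "iEMSPLU"; step two turns that into "Iemsplu".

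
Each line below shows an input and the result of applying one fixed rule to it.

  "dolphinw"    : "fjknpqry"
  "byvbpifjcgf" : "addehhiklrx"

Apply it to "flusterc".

eghntuvw

Looking at the pairs, the operation is to shift every letter 2 places forward in the alphabet (wrapping around), then sort the characters into alphabetical order.
Starting from "flusterc": after the first operation, "hnwuvgte"; after the second, "eghntuvw".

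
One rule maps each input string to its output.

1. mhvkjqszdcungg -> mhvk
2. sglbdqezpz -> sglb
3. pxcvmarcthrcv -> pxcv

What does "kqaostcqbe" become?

kqao

Looking at the pairs, the operation is to keep only the first 4 characters.
So "kqaostcqbe" becomes "kqao".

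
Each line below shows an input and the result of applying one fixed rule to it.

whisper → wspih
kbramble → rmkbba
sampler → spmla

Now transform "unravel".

vurna

Rule — delete the last 2 characters, then sort the characters into reverse alphabetical order.
Working it through for "unravel": intermediate "unrav", final "vurna".
(Check on "sampler": → "sampl" → "spmla" ✓)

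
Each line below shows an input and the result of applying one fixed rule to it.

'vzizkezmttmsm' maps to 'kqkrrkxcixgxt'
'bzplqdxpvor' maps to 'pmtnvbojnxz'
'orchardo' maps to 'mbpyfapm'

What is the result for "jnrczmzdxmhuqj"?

hosfkvbxkxaplh

Looking at the pairs, the operation is to reverse the string, then shift every letter 2 places backward in the alphabet (wrapping around).
Starting from "jnrczmzdxmhuqj": after the first operation, "jquhmxdzmzcrnj"; after the second, "hosfkvbxkxaplh".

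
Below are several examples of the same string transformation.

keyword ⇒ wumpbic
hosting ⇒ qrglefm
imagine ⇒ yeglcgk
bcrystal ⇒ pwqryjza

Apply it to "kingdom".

Looking at the pairs, the operation is to shift every letter 2 places backward in the alphabet (wrapping around), then move the first 2 characters to the end (rotate left by 2).
On "kingdom": the first step gives "iglebmk", and the second then gives "lebmkig".

lebmkig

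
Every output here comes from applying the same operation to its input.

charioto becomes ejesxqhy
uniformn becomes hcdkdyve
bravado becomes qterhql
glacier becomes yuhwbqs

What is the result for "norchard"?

The transformation: shift every letter 10 places backward in the alphabet (wrapping around), then move the last 3 characters to the front (rotate right by 3).
Working it through for "norchard": intermediate "dehsxqht", final "qhtdehsx".

qhtdehsx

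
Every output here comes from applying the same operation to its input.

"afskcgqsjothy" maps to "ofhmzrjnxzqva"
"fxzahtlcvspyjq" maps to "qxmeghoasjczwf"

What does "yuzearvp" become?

cwfbglhy

The transformation: shift every letter 7 places forward in the alphabet (wrapping around), then move the last 2 characters to the front (rotate right by 2).
Applying both steps to "yuzearvp": "fbglhycw", then "cwfbglhy".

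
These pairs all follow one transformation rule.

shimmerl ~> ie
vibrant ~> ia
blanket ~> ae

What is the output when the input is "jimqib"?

The pattern: keep only the vowels.
So "jimqib" becomes "ii".

ii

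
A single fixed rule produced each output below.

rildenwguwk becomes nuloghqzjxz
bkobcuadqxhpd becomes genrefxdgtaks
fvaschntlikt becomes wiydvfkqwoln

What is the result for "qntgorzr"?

utqwjruc

Each output is the input with this applied: shift every letter 3 places forward in the alphabet (wrapping around), then move the last character to the front.
Working it through for "qntgorzr": intermediate "tqwjrucu", final "utqwjruc".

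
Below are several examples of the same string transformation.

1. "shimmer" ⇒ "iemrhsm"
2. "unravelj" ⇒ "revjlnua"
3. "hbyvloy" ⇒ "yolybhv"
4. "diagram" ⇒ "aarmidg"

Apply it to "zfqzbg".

The rule is to swap each adjacent pair of characters (1↔2, 3↔4, ...), then move the first 3 characters to the end (rotate left by 3).
Working it through for "zfqzbg": intermediate "fzzqgb", final "qgbfzz".

qgbfzz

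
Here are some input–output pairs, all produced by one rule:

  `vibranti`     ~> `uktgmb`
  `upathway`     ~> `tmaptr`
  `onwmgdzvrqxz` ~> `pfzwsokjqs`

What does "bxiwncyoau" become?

bpgvrhtn

Looking at the pairs, the operation is to delete the first 2 characters, then shift every letter 7 places backward in the alphabet (wrapping around).
Starting from "bxiwncyoau": after the first operation, "iwncyoau"; after the second, "bpgvrhtn".
(Check on "onwmgdzvrqxz": → "wmgdzvrqxz" → "pfzwsokjqs" ✓)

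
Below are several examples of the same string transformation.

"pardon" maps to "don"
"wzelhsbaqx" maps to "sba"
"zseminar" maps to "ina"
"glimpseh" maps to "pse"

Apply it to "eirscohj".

The rule is to swap the front and back halves of the string, then keep only the first 3 characters.
Applying both steps to "eirscohj": "cohjeirs", then "coh".

coh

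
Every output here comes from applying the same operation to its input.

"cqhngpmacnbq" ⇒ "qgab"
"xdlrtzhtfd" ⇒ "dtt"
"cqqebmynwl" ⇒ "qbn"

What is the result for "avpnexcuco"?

veu

Each output is the input with this applied: keep one character in every 3, starting at position 2 (positions 2nd, 5th, 8th, ...).
"avpnexcuco" → "veu".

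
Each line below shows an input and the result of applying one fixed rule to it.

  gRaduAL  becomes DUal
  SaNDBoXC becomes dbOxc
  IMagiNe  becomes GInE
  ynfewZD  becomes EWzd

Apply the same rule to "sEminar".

The pattern: flip the case of every letter, then delete the first 3 characters.
"sEminar" → "SeMINAR" → "INAR".

INAR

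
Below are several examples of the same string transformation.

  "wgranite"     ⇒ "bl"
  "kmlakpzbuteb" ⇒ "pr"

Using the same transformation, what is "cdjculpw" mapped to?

hi

Looking at the pairs, the operation is to shift every letter 5 places forward in the alphabet (wrapping around), then keep only the first 2 characters.
For "cdjculpw", step one produces "hiohzqub"; step two turns that into "hi".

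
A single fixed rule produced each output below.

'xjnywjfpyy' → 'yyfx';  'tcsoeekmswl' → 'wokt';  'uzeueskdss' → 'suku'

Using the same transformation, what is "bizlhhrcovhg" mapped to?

Looking at the pairs, the operation is to keep one character in every 3, starting at position 1 (positions 1st, 4th, 7th, ...), then swap the first and last characters.
Applying both steps to "bizlhhrcovhg": "blrv", then "vlrb".

vlrb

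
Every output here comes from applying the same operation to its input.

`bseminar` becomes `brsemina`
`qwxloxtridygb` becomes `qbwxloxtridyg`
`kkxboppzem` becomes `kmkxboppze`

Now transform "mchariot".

The transformation: swap the first and last characters, then move the last character to the front.
On "mchariot": the first step gives "tchariom", and the second then gives "mtchario".
(Check on "qwxloxtridygb": → "bwxloxtridygq" → "qbwxloxtridyg" ✓)

mtchario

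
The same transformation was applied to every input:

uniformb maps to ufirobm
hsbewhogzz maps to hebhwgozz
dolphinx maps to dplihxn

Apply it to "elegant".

In each case the input is transformed by: swap each adjacent pair of characters (1↔2, 3↔4, ...), then delete the first character.
Starting from "elegant": after the first operation, "legenat"; after the second, "egenat".

egenat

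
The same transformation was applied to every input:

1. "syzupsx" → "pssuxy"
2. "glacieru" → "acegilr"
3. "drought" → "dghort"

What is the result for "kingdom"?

dgikmn

The rule is to sort the characters into alphabetical order, then delete the last character.
"kingdom" → "dgikmno" → "dgikmn".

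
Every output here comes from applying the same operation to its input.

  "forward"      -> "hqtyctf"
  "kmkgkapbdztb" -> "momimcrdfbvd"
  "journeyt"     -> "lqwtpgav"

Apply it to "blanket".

dncpmgv

The rule is to shift every letter 2 places forward in the alphabet (wrapping around).
Applying that to "blanket" gives "dncpmgv".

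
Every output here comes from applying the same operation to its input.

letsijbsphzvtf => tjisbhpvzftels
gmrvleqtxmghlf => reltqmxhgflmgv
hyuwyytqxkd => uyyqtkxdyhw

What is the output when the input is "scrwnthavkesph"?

rtnahkvsehpcsw

Looking at the pairs, the operation is to swap each adjacent pair of characters (1↔2, 3↔4, ...), then move the first 3 characters to the end (rotate left by 3).
Working it through for "scrwnthavkesph": intermediate "cswrtnahkvsehp", final "rtnahkvsehpcsw".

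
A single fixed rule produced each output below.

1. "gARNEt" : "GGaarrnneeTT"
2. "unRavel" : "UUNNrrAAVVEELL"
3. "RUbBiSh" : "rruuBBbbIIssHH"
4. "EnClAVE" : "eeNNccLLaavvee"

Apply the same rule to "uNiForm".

Looking at the pairs, the operation is to double every character, then flip the case of every letter.
For "uNiForm" the result is "UUnnIIffOORRMM".

UUnnIIffOORRMM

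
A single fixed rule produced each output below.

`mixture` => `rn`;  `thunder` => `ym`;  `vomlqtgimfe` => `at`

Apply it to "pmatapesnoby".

The pattern: shift every letter 5 places forward in the alphabet (wrapping around), then keep only the first 2 characters.
Starting from "pmatapesnoby": after the first operation, "urfyfujxstgd"; after the second, "ur".

ur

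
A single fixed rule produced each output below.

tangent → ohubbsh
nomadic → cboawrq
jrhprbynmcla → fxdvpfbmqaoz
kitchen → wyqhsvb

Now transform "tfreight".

Each output is the input with this applied: swap each adjacent pair of characters (1↔2, 3↔4, ...), then shift every letter 12 places backward in the alphabet (wrapping around).
"tfreight" → "thsfuwhv".

thsfuwhv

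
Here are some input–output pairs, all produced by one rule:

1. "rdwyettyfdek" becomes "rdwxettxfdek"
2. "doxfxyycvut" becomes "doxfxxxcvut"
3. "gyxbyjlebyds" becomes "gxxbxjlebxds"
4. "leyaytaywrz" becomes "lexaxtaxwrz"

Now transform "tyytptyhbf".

txxtptxhbf

The pattern: replace every "y" with "x".
On "tyytptyhbf" that produces "txxtptxhbf".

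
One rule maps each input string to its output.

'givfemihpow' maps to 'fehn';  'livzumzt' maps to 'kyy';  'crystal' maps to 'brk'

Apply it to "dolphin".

Each output is the input with this applied: keep one character in every 3, starting at position 1 (positions 1st, 4th, 7th, ...), then shift every letter 1 place backward in the alphabet (wrapping around).
Starting from "dolphin": after the first operation, "dpn"; after the second, "com".
(Check on "givfemihpow": → "gfio" → "fehn" ✓)

com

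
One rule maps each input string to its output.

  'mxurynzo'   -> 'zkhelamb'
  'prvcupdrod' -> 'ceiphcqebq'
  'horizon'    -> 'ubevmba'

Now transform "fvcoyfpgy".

sipblsctl

Rule — shift every letter 13 places forward in the alphabet (wrapping around) — i.e. ROT13.
On "fvcoyfpgy" that produces "sipblsctl".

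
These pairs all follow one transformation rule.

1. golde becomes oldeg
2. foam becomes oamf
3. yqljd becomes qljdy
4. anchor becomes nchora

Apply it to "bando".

Looking at the pairs, the operation is to move the first character to the end.
So "bando" becomes "andob".

andob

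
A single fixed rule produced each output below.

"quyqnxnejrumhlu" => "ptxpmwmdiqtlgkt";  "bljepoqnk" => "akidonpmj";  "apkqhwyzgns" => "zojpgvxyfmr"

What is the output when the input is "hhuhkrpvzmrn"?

ggtgjqouylqm

Each output is the input with this applied: shift every letter 1 place backward in the alphabet (wrapping around).
So "hhuhkrpvzmrn" becomes "ggtgjqouylqm".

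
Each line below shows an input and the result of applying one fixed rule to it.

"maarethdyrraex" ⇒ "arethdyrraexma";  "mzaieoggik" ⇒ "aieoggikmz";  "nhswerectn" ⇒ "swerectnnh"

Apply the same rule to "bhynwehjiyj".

ynwehjiyjbh

Looking at the pairs, the operation is to move the first 2 characters to the end (rotate left by 2).
So "bhynwehjiyj" becomes "ynwehjiyjbh".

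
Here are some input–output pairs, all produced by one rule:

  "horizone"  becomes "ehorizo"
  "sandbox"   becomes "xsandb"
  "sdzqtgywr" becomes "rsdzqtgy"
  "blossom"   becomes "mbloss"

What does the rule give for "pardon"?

The transformation: move the last 2 characters to the front (rotate right by 2), then delete the first character.
Starting from "pardon": after the first operation, "onpard"; after the second, "npard".

npard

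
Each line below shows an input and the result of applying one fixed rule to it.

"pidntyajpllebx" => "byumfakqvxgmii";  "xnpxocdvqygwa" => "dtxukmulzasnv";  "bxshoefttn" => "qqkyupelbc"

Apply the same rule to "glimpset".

In each case the input is transformed by: shift every letter 3 places backward in the alphabet (wrapping around), then move the last 3 characters to the front (rotate right by 3).
For "glimpset", step one produces "difjmpbq"; step two turns that into "pbqdifjm".
(Check on "pidntyajpllebx": → "mfakqvxgmiibyu" → "byumfakqvxgmii" ✓)

pbqdifjm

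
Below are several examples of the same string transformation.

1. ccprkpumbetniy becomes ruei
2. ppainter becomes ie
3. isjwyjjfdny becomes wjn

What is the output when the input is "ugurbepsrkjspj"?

rpkp

The rule is to delete the first character, then keep one character in every 3, starting at position 3 (positions 3rd, 6th, 9th, ...).
Working it through for "ugurbepsrkjspj": intermediate "gurbepsrkjspj", final "rpkp".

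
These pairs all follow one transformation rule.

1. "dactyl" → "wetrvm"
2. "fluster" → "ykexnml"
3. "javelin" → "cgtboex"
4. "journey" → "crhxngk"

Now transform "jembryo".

In each case the input is transformed by: shift every letter 7 places backward in the alphabet (wrapping around), then take characters alternately from the front and the back (1st, last, 2nd, 2nd-last, ...).
Working it through for "jembryo": intermediate "cxfukrh", final "chxrfku".

chxrfku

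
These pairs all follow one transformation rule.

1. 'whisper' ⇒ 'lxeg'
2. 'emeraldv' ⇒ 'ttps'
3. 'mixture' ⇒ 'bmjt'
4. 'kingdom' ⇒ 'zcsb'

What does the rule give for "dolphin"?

What's happening: shift every letter 11 places backward in the alphabet (wrapping around), then keep every other character starting from the first (positions 1st, 3rd, 5th, ...).
Working it through for "dolphin": intermediate "sdaewxc", final "sawc".

sawc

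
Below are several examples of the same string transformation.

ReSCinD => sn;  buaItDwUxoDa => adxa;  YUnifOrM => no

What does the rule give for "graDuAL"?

Rule — keep one character in every 3, starting at position 3 (positions 3rd, 6th, 9th, ...), then convert every letter to lowercase.
On "graDuAL": the first step gives "aA", and the second then gives "aa".

aa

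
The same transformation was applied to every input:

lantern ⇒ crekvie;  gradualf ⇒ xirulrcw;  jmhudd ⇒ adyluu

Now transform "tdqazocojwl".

kuhrqftfanc

The transformation: shift every letter 9 places backward in the alphabet (wrapping around).
On "tdqazocojwl" that produces "kuhrqftfanc".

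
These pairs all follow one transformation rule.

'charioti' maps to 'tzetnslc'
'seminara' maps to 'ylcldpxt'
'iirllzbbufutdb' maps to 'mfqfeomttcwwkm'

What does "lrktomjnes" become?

Rule — shift every letter 11 places forward in the alphabet (wrapping around), then swap the front and back halves of the string.
Starting from "lrktomjnes": after the first operation, "wcvezxuypd"; after the second, "xuypdwcvez".

xuypdwcvez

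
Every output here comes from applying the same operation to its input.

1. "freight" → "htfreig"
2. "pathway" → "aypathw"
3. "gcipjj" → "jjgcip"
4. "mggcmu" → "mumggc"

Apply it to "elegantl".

tlelegan

Each output is the input with this applied: move the last 2 characters to the front (rotate right by 2).
Doing the same to "elegantl": "tlelegan".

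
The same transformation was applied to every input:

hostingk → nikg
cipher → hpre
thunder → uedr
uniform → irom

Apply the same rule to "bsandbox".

Looking at the pairs, the operation is to swap each adjacent pair of characters (1↔2, 3↔4, ...), then keep only the last 4 characters.
Applying both steps to "bsandbox": "sbnabdxo", then "bdxo".

bdxo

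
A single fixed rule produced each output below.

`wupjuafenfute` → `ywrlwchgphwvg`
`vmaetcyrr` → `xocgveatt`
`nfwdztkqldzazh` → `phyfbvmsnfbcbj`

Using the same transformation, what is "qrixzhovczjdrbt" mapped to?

stkzbjqxeblftdv

The pattern: shift every letter 2 places forward in the alphabet (wrapping around).
"qrixzhovczjdrbt" → "stkzbjqxeblftdv".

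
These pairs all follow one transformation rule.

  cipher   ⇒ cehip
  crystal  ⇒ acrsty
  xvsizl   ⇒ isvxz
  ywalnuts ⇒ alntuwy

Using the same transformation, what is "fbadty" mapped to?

abdft

The pattern: delete the last character, then sort the characters into alphabetical order.
On "fbadty" that produces "abdft".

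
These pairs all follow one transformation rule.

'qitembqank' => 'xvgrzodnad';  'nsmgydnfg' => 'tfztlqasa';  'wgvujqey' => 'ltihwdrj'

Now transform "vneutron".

The rule is to shift every letter 13 places forward in the alphabet (wrapping around) — i.e. ROT13, then swap the first and last characters.
Applying both steps to "vneutron": "iarhgeba", then "aarhgebi".

aarhgebi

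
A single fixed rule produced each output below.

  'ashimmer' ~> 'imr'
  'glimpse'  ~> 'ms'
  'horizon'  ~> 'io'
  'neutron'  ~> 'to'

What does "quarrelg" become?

The pattern: keep every other character starting from the second (positions 2nd, 4th, 6th, ...), then delete the first character.
On "quarrelg" that produces "reg".

reg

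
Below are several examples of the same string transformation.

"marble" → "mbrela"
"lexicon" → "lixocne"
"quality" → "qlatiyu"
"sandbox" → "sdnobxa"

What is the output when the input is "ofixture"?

Rule — swap each adjacent pair of characters (1↔2, 3↔4, ...), then move the first character to the end.
Working it through for "ofixture": intermediate "foxiuter", final "oxiuterf".

oxiuterf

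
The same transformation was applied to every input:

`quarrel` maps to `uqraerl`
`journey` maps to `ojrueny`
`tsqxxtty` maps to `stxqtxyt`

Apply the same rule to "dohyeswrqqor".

What's happening: swap each adjacent pair of characters (1↔2, 3↔4, ...).
Doing the same to "dohyeswrqqor": "odyhserwqqro".

odyhserwqqro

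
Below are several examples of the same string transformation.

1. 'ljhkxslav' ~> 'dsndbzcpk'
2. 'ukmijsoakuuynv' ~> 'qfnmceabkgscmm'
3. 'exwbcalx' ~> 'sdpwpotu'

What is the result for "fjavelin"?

Looking at the pairs, the operation is to shift every letter 8 places backward in the alphabet (wrapping around), then move the last 3 characters to the front (rotate right by 3).
Applying that to "fjavelin" gives "dafxbsnw".

dafxbsnw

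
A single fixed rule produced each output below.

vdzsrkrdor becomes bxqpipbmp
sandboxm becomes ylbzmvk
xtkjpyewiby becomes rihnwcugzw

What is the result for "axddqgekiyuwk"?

vbboecigwsui

The transformation: delete the first character, then shift every letter 2 places backward in the alphabet (wrapping around).
Starting from "axddqgekiyuwk": after the first operation, "xddqgekiyuwk"; after the second, "vbboecigwsui".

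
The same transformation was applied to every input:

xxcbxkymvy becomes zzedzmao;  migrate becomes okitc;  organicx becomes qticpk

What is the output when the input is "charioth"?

ejctkq

Looking at the pairs, the operation is to delete the last 2 characters, then shift every letter 2 places forward in the alphabet (wrapping around).
"charioth" → "chario" → "ejctkq".
(Check on "organicx": → "organi" → "qticpk" ✓)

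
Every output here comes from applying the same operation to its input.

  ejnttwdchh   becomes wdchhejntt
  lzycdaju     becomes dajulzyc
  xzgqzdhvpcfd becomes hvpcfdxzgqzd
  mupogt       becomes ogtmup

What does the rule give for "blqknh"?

knhblq

The rule is to swap the front and back halves of the string.
For "blqknh" the result is "knhblq".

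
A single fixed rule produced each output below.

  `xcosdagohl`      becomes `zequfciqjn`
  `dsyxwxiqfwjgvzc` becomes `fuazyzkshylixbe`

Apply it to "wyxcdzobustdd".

In each case the input is transformed by: shift every letter 2 places forward in the alphabet (wrapping around).
For "wyxcdzobustdd" the result is "yazefbqdwuvff".

yazefbqdwuvff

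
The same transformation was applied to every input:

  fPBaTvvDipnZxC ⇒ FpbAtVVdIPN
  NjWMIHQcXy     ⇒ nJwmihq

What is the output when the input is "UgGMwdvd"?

What's happening: flip the case of every letter, then delete the last 3 characters.
"UgGMwdvd" → "uGgmW".

uGgmW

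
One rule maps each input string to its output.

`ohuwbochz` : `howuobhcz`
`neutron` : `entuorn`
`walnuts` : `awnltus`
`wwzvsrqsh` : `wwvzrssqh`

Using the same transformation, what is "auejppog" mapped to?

uajeppgo

Rule — swap each adjacent pair of characters (1↔2, 3↔4, ...).
Applying that to "auejppog" gives "uajeppgo".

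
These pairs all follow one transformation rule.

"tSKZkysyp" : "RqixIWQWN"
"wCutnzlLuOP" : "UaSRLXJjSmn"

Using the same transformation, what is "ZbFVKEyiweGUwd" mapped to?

In each case the input is transformed by: flip the case of every letter, then shift every letter 2 places backward in the alphabet (wrapping around).
"ZbFVKEyiweGUwd" → "zBfvkeYIWEguWD" → "xZdticWGUCesUB".

xZdticWGUCesUB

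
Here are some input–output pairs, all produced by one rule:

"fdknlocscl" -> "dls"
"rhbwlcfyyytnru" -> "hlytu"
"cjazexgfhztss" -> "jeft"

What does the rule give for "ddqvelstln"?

det

Each output is the input with this applied: keep one character in every 3, starting at position 2 (positions 2nd, 5th, 8th, ...).
Applying that to "ddqvelstln" gives "det".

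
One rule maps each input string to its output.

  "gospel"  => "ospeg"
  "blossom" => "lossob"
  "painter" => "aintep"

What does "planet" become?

lanep

In each case the input is transformed by: delete the last character, then move the first character to the end.
Working it through for "planet": intermediate "plane", final "lanep".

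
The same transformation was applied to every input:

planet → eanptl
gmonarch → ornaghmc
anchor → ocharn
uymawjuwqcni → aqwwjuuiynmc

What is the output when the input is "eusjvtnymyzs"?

Rule — take characters alternately from the front and the back (1st, last, 2nd, 2nd-last, ...), then swap the front and back halves of the string.
Applying both steps to "eusjvtnymyzs": "esuzsyjmvytn", then "jmvytnesuzsy".

jmvytnesuzsy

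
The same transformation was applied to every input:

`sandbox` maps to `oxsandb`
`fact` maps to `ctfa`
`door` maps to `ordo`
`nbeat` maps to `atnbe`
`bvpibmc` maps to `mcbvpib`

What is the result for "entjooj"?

The rule is to move the last 2 characters to the front (rotate right by 2).
Applying that to "entjooj" gives "ojentjo".

ojentjo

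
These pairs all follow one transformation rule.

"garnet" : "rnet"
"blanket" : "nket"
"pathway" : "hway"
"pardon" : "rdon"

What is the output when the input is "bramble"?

mble

What's happening: keep only the last 4 characters.
Doing the same to "bramble": "mble".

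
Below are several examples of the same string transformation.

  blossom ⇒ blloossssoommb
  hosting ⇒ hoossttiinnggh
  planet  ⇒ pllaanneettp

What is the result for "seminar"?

Rule — double every character, then move the first character to the end.
"seminar" → "sseemmiinnaarr" → "seemmiinnaarrs".

seemmiinnaarrs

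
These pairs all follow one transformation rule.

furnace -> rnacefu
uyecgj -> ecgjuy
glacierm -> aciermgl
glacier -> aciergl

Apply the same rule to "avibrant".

What's happening: move the first 2 characters to the end (rotate left by 2).
Applying that to "avibrant" gives "ibrantav".

ibrantav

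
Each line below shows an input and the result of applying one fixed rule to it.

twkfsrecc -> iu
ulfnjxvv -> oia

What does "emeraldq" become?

uo

The transformation: shift every letter 3 places forward in the alphabet (wrapping around), then keep only the vowels.
Starting from "emeraldq": after the first operation, "hphudogt"; after the second, "uo".
(Check on "twkfsrecc": → "wznivuhff" → "iu" ✓)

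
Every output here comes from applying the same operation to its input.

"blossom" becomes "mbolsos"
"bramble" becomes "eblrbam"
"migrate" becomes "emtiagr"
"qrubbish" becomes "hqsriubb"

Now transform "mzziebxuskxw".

The pattern: reverse the string, then take characters alternately from the front and the back (1st, last, 2nd, 2nd-last, ...).
Applying both steps to "mzziebxuskxw": "wxksuxbeizzm", then "wmxzkzsiuexb".
(Check on "migrate": → "etargim" → "emtiagr" ✓)

wmxzkzsiuexb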